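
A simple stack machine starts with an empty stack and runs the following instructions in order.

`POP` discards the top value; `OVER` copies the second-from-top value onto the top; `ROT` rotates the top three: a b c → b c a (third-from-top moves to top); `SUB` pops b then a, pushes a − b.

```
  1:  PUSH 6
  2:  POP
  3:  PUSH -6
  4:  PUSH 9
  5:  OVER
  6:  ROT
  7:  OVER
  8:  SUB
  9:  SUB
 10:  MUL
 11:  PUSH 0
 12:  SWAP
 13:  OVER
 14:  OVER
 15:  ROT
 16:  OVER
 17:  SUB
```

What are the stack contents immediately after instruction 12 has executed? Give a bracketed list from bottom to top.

PUSH 6  -> [6]
POP     -> []
PUSH -6 -> [-6]
PUSH 9  -> [-6, 9]
OVER    -> [-6, 9, -6]
ROT     -> [9, -6, -6]
OVER    -> [9, -6, -6, -6]
SUB     -> [9, -6, 0]
SUB     -> [9, -6]
MUL     -> [-54]
PUSH 0  -> [-54, 0]
SWAP    -> [0, -54]

[0, -54]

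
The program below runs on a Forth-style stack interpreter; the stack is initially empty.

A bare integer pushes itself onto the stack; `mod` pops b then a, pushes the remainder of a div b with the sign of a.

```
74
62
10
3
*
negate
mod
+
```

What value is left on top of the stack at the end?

74     : [74]
62     : [74, 62]
10     : [74, 62, 10]
3      : [74, 62, 10, 3]
*      : [74, 62, 30]
negate : [74, 62, -30]
mod    : [74, 2]
+      : [76]

76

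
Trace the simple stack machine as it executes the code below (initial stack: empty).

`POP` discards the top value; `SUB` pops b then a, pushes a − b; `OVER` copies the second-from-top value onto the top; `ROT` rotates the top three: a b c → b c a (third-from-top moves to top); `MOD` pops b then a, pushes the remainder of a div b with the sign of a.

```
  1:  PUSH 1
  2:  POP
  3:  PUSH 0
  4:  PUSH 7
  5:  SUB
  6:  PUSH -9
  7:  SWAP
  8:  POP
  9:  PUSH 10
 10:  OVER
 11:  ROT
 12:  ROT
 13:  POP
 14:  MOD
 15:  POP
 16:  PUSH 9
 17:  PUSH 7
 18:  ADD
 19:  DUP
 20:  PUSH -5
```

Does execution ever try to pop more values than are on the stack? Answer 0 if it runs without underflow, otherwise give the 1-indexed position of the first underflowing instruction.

0

PUSH 1  → 1
POP     → (empty)
PUSH 0  → 0
PUSH 7  → 0 7
SUB     → -7
PUSH -9 → -7 -9
SWAP    → -9 -7
POP     → -9
PUSH 10 → -9 10
OVER    → -9 10 -9
ROT     → 10 -9 -9
ROT     → -9 -9 10
POP     → -9 -9
MOD     → 0
POP     → (empty)
PUSH 9  → 9
PUSH 7  → 9 7
ADD     → 16
DUP     → 16 16
PUSH -5 → 16 16 -5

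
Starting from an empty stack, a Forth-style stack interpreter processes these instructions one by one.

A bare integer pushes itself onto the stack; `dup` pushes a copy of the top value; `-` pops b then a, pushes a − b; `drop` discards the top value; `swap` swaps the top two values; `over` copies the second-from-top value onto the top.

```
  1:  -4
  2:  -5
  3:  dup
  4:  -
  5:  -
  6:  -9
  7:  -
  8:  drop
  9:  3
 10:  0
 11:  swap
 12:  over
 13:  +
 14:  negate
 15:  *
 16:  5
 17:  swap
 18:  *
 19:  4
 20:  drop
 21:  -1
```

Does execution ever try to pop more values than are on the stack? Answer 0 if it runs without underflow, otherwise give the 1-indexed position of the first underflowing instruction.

0

-4     -> [-4]
-5     -> [-4, -5]
dup    -> [-4, -5, -5]
-      -> [-4, 0]
-      -> [-4]
-9     -> [-4, -9]
-      -> [5]
drop   -> []
3      -> [3]
0      -> [3, 0]
swap   -> [0, 3]
over   -> [0, 3, 0]
+      -> [0, 3]
negate -> [0, -3]
*      -> [0]
5      -> [0, 5]
swap   -> [5, 0]
*      -> [0]
4      -> [0, 4]
drop   -> [0]
-1     -> [0, -1]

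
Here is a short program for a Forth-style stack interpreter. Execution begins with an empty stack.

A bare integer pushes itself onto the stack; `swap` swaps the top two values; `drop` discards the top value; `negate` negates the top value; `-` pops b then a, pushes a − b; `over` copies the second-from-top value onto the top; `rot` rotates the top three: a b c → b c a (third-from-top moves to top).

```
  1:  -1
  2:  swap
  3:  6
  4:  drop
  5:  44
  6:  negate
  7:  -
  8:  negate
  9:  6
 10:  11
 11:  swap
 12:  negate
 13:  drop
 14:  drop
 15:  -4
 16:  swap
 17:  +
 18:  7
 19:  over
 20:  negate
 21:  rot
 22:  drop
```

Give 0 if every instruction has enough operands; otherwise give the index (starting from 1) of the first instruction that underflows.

2

-1 : -1
swap  — needs 2 operands, stack has 1 → underflow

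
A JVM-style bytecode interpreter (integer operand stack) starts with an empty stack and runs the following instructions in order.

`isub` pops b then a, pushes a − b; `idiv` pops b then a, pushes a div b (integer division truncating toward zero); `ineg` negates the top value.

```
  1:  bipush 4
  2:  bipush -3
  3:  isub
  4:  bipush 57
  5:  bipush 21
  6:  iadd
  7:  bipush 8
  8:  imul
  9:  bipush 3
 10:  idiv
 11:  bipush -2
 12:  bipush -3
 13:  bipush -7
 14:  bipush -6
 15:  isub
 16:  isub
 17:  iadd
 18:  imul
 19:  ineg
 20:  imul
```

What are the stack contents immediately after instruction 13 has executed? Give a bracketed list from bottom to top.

bipush 4  -> 4
bipush -3 -> 4 -3
isub      -> 7
bipush 57 -> 7 57
bipush 21 -> 7 57 21
iadd      -> 7 78
bipush 8  -> 7 78 8
imul      -> 7 624
bipush 3  -> 7 624 3
idiv      -> 7 208
bipush -2 -> 7 208 -2
bipush -3 -> 7 208 -2 -3
bipush -7 -> 7 208 -2 -3 -7

[7, 208, -2, -3, -7]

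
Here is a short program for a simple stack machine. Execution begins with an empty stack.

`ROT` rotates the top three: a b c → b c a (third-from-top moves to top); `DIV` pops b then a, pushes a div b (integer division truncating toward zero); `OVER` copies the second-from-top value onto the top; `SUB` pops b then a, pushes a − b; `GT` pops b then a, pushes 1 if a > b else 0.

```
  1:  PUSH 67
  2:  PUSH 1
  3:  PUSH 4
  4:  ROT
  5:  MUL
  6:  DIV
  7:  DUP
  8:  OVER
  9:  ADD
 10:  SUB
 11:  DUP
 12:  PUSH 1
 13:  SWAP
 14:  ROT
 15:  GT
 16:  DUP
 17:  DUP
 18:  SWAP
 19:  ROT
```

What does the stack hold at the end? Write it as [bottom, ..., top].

[1, 0, 0, 0]

PUSH 67  67
PUSH 1   67 1
PUSH 4   67 1 4
ROT      1 4 67
MUL      1 268
DIV      0
DUP      0 0
OVER     0 0 0
ADD      0 0
SUB      0
DUP      0 0
PUSH 1   0 0 1
SWAP     0 1 0
ROT      1 0 0
GT       1 0
DUP      1 0 0
DUP      1 0 0 0
SWAP     1 0 0 0
ROT      1 0 0 0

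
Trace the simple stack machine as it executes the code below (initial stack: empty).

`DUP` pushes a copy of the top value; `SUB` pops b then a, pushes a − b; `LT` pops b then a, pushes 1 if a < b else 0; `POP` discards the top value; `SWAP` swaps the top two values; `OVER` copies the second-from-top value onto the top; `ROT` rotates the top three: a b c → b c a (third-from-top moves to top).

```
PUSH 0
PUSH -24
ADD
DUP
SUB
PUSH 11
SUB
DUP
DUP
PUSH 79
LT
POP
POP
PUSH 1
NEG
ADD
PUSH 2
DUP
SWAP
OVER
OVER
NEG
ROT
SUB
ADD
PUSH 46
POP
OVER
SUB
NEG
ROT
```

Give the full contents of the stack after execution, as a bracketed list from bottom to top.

PUSH 0   -> 0
PUSH -24 -> 0 -24
ADD      -> -24
DUP      -> -24 -24
SUB      -> 0
PUSH 11  -> 0 11
SUB      -> -11
DUP      -> -11 -11
DUP      -> -11 -11 -11
PUSH 79  -> -11 -11 -11 79
LT       -> -11 -11 1
POP      -> -11 -11
POP      -> -11
PUSH 1   -> -11 1
NEG      -> -11 -1
ADD      -> -12
PUSH 2   -> -12 2
DUP      -> -12 2 2
SWAP     -> -12 2 2
OVER     -> -12 2 2 2
OVER     -> -12 2 2 2 2
NEG      -> -12 2 2 2 -2
ROT      -> -12 2 2 -2 2
SUB      -> -12 2 2 -4
ADD      -> -12 2 -2
PUSH 46  -> -12 2 -2 46
POP      -> -12 2 -2
OVER     -> -12 2 -2 2
SUB      -> -12 2 -4
NEG      -> -12 2 4
ROT      -> 2 4 -12

[2, 4, -12]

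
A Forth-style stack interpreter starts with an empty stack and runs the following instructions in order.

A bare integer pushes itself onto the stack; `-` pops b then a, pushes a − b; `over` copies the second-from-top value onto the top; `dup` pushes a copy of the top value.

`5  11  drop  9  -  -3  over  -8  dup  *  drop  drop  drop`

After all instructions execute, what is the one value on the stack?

-4

5    -> [5]
11   -> [5, 11]
drop -> [5]
9    -> [5, 9]
-    -> [-4]
-3   -> [-4, -3]
over -> [-4, -3, -4]
-8   -> [-4, -3, -4, -8]
dup  -> [-4, -3, -4, -8, -8]
*    -> [-4, -3, -4, 64]
drop -> [-4, -3, -4]
drop -> [-4, -3]
drop -> [-4]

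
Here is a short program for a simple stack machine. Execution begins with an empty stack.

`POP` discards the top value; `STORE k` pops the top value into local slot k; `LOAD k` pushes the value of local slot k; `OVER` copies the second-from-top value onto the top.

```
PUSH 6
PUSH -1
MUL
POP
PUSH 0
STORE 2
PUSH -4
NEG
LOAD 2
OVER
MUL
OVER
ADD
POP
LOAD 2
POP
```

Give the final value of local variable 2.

PUSH 6  -> [6]
PUSH -1 -> [6, -1]
MUL     -> [-6]
POP     -> []
PUSH 0  -> [0]
STORE 2 -> []
PUSH -4 -> [-4]
NEG     -> [4]
LOAD 2  -> [4, 0]
OVER    -> [4, 0, 4]
MUL     -> [4, 0]
OVER    -> [4, 0, 4]
ADD     -> [4, 4]
POP     -> [4]
LOAD 2  -> [4, 0]
POP     -> [4]

0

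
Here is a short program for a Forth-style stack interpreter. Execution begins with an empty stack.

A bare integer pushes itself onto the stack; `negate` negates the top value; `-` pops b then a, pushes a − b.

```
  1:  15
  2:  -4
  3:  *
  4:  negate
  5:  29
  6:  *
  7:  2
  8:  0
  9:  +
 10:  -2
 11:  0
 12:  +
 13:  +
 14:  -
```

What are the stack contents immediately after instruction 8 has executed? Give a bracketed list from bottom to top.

15     : 15
-4     : 15 -4
*      : -60
negate : 60
29     : 60 29
*      : 1740
2      : 1740 2
0      : 1740 2 0

[1740, 2, 0]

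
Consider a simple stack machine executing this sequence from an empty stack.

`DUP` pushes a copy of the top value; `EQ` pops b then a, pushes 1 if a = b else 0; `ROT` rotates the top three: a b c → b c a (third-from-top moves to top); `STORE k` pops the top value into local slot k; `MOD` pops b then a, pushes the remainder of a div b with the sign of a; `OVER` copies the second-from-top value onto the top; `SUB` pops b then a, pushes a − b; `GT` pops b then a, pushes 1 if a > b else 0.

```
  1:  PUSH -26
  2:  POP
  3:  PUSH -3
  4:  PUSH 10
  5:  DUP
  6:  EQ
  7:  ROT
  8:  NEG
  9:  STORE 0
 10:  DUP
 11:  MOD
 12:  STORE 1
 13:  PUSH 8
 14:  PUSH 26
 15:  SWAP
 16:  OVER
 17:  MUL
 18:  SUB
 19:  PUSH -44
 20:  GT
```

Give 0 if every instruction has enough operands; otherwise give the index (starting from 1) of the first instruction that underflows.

PUSH -26 : -26
POP      : (empty)
PUSH -3  : -3
PUSH 10  : -3 10
DUP      : -3 10 10
EQ       : -3 1
ROT  — needs 3 operands, stack has 2 → underflow

7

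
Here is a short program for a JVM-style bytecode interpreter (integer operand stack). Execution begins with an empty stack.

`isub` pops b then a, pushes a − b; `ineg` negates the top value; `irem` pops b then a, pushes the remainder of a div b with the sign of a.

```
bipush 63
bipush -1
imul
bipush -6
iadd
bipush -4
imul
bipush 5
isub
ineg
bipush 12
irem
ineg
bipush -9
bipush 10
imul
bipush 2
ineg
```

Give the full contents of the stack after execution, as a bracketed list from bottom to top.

[7, -90, -2]

bipush 63  63
bipush -1  63 -1
imul       -63
bipush -6  -63 -6
iadd       -69
bipush -4  -69 -4
imul       276
bipush 5   276 5
isub       271
ineg       -271
bipush 12  -271 12
irem       -7
ineg       7
bipush -9  7 -9
bipush 10  7 -9 10
imul       7 -90
bipush 2   7 -90 2
ineg       7 -90 -2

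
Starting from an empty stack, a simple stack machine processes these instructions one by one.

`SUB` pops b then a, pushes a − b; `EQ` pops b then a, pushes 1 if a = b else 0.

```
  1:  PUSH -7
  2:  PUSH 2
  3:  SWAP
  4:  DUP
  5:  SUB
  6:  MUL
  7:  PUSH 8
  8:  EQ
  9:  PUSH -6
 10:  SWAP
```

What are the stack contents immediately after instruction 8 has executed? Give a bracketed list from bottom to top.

PUSH -7  -7
PUSH 2   -7 2
SWAP     2 -7
DUP      2 -7 -7
SUB      2 0
MUL      0
PUSH 8   0 8
EQ       0

[0]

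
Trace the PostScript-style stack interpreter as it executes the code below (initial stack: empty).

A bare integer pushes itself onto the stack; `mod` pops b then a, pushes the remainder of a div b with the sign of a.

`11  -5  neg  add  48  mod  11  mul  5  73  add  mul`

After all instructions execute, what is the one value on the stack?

13728

11  -> [11]
-5  -> [11, -5]
neg -> [11, 5]
add -> [16]
48  -> [16, 48]
mod -> [16]
11  -> [16, 11]
mul -> [176]
5   -> [176, 5]
73  -> [176, 5, 73]
add -> [176, 78]
mul -> [13728]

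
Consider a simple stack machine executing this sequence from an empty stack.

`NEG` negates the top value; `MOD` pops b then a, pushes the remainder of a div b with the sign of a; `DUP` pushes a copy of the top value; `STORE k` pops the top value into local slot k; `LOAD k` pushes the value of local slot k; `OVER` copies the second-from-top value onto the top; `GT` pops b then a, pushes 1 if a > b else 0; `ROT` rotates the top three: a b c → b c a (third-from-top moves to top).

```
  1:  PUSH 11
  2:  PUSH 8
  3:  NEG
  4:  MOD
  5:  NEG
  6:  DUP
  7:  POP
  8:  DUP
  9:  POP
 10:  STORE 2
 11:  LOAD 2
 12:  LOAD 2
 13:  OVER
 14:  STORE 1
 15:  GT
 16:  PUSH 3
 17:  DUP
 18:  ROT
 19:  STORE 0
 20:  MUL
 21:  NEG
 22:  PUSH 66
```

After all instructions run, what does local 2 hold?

-3

PUSH 11 : [11]
PUSH 8  : [11, 8]
NEG     : [11, -8]
MOD     : [3]
NEG     : [-3]
DUP     : [-3, -3]
POP     : [-3]
DUP     : [-3, -3]
POP     : [-3]
STORE 2 : []
LOAD 2  : [-3]
LOAD 2  : [-3, -3]
OVER    : [-3, -3, -3]
STORE 1 : [-3, -3]
GT      : [0]
PUSH 3  : [0, 3]
DUP     : [0, 3, 3]
ROT     : [3, 3, 0]
STORE 0 : [3, 3]
MUL     : [9]
NEG     : [-9]
PUSH 66 : [-9, 66]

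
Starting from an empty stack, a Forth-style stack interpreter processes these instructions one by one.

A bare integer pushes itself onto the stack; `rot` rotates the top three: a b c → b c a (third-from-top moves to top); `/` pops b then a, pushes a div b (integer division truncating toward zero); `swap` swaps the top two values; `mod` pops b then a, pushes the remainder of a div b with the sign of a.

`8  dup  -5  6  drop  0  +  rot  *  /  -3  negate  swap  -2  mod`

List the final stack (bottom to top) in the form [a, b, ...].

8      : 8
dup    : 8 8
-5     : 8 8 -5
6      : 8 8 -5 6
drop   : 8 8 -5
0      : 8 8 -5 0
+      : 8 8 -5
rot    : 8 -5 8
*      : 8 -40
/      : 0
-3     : 0 -3
negate : 0 3
swap   : 3 0
-2     : 3 0 -2
mod    : 3 0

[3, 0]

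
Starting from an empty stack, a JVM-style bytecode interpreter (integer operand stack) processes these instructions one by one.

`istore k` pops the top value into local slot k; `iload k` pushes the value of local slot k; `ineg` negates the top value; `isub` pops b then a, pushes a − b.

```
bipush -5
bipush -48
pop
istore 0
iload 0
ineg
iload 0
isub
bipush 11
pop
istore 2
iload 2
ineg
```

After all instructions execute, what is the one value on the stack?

-10

bipush -5  : [-5]
bipush -48 : [-5, -48]
pop        : [-5]
istore 0   : []
iload 0    : [-5]
ineg       : [5]
iload 0    : [5, -5]
isub       : [10]
bipush 11  : [10, 11]
pop        : [10]
istore 2   : []
iload 2    : [10]
ineg       : [-10]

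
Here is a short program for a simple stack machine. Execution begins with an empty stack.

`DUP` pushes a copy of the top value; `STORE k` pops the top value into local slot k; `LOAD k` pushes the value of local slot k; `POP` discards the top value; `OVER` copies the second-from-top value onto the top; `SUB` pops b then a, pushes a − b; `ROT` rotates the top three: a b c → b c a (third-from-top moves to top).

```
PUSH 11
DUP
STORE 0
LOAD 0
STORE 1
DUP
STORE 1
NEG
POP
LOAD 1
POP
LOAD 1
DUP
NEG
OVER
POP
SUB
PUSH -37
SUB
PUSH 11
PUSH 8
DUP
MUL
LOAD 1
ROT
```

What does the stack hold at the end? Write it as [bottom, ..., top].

[59, 64, 11, 11]

PUSH 11  -> 11
DUP      -> 11 11
STORE 0  -> 11
LOAD 0   -> 11 11
STORE 1  -> 11
DUP      -> 11 11
STORE 1  -> 11
NEG      -> -11
POP      -> (empty)
LOAD 1   -> 11
POP      -> (empty)
LOAD 1   -> 11
DUP      -> 11 11
NEG      -> 11 -11
OVER     -> 11 -11 11
POP      -> 11 -11
SUB      -> 22
PUSH -37 -> 22 -37
SUB      -> 59
PUSH 11  -> 59 11
PUSH 8   -> 59 11 8
DUP      -> 59 11 8 8
MUL      -> 59 11 64
LOAD 1   -> 59 11 64 11
ROT      -> 59 64 11 11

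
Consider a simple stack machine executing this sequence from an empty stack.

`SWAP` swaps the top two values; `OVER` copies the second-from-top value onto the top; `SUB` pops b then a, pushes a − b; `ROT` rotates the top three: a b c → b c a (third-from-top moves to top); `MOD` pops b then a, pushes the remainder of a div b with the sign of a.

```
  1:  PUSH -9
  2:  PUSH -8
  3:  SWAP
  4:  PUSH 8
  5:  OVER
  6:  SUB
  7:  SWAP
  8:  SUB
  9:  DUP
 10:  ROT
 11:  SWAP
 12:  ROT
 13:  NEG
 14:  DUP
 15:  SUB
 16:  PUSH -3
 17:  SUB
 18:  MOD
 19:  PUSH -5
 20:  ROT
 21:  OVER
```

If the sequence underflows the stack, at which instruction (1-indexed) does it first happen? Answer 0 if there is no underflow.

PUSH -9  [-9]
PUSH -8  [-9, -8]
SWAP     [-8, -9]
PUSH 8   [-8, -9, 8]
OVER     [-8, -9, 8, -9]
SUB      [-8, -9, 17]
SWAP     [-8, 17, -9]
SUB      [-8, 26]
DUP      [-8, 26, 26]
ROT      [26, 26, -8]
SWAP     [26, -8, 26]
ROT      [-8, 26, 26]
NEG      [-8, 26, -26]
DUP      [-8, 26, -26, -26]
SUB      [-8, 26, 0]
PUSH -3  [-8, 26, 0, -3]
SUB      [-8, 26, 3]
MOD      [-8, 2]
PUSH -5  [-8, 2, -5]
ROT      [2, -5, -8]
OVER     [2, -5, -8, -5]

0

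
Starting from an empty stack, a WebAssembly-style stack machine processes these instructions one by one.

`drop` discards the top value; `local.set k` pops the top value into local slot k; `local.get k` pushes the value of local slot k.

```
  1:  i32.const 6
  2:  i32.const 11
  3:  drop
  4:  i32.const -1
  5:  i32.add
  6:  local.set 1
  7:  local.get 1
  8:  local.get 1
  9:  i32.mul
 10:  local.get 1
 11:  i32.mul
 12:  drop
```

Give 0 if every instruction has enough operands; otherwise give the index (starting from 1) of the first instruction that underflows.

i32.const 6  → 6
i32.const 11 → 6 11
drop         → 6
i32.const -1 → 6 -1
i32.add      → 5
local.set 1  → (empty)
local.get 1  → 5
local.get 1  → 5 5
i32.mul      → 25
local.get 1  → 25 5
i32.mul      → 125
drop         → (empty)

0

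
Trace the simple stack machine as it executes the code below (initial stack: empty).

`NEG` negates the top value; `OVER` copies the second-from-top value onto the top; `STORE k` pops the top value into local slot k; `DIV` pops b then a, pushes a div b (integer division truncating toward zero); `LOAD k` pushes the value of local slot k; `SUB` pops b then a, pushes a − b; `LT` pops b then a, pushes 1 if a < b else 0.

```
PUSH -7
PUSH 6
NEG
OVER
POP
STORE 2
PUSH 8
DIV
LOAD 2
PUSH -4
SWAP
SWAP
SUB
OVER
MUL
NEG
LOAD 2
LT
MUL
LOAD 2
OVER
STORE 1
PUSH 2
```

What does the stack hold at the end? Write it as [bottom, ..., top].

[0, -6, 2]

PUSH -7 → -7
PUSH 6  → -7 6
NEG     → -7 -6
OVER    → -7 -6 -7
POP     → -7 -6
STORE 2 → -7
PUSH 8  → -7 8
DIV     → 0
LOAD 2  → 0 -6
PUSH -4 → 0 -6 -4
SWAP    → 0 -4 -6
SWAP    → 0 -6 -4
SUB     → 0 -2
OVER    → 0 -2 0
MUL     → 0 0
NEG     → 0 0
LOAD 2  → 0 0 -6
LT      → 0 0
MUL     → 0
LOAD 2  → 0 -6
OVER    → 0 -6 0
STORE 1 → 0 -6
PUSH 2  → 0 -6 2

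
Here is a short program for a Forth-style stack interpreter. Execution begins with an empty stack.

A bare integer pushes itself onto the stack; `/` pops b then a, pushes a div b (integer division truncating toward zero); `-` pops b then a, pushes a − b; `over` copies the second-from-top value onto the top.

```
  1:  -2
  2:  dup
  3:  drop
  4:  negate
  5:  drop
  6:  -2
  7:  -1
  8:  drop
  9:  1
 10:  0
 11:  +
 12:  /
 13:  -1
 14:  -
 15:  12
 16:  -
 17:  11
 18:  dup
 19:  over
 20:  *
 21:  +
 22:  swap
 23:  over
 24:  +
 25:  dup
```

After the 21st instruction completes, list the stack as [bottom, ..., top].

-2     : [-2]
dup    : [-2, -2]
drop   : [-2]
negate : [2]
drop   : []
-2     : [-2]
-1     : [-2, -1]
drop   : [-2]
1      : [-2, 1]
0      : [-2, 1, 0]
+      : [-2, 1]
/      : [-2]
-1     : [-2, -1]
-      : [-1]
12     : [-1, 12]
-      : [-13]
11     : [-13, 11]
dup    : [-13, 11, 11]
over   : [-13, 11, 11, 11]
*      : [-13, 11, 121]
+      : [-13, 132]

[-13, 132]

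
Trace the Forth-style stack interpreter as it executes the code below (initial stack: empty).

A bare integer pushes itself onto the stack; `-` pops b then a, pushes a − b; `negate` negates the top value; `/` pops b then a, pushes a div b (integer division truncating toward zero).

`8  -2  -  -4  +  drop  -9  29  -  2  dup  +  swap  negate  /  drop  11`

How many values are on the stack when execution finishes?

1

8      -> [8]
-2     -> [8, -2]
-      -> [10]
-4     -> [10, -4]
+      -> [6]
drop   -> []
-9     -> [-9]
29     -> [-9, 29]
-      -> [-38]
2      -> [-38, 2]
dup    -> [-38, 2, 2]
+      -> [-38, 4]
swap   -> [4, -38]
negate -> [4, 38]
/      -> [0]
drop   -> []
11     -> [11]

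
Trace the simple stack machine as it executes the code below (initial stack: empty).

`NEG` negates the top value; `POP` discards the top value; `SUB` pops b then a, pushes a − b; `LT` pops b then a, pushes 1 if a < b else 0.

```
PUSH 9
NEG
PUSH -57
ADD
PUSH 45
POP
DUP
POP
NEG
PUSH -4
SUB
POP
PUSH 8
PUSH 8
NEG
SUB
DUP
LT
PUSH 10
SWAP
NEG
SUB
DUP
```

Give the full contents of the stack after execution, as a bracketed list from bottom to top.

[10, 10]

PUSH 9    9
NEG       -9
PUSH -57  -9 -57
ADD       -66
PUSH 45   -66 45
POP       -66
DUP       -66 -66
POP       -66
NEG       66
PUSH -4   66 -4
SUB       70
POP       (empty)
PUSH 8    8
PUSH 8    8 8
NEG       8 -8
SUB       16
DUP       16 16
LT        0
PUSH 10   0 10
SWAP      10 0
NEG       10 0
SUB       10
DUP       10 10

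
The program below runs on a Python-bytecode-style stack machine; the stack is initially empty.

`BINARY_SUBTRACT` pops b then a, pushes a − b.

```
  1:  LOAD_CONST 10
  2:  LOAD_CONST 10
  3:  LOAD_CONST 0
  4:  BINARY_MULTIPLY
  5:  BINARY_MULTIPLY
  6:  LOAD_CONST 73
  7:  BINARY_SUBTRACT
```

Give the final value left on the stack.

-73

LOAD_CONST 10   : [10]
LOAD_CONST 10   : [10, 10]
LOAD_CONST 0    : [10, 10, 0]
BINARY_MULTIPLY : [10, 0]
BINARY_MULTIPLY : [0]
LOAD_CONST 73   : [0, 73]
BINARY_SUBTRACT : [-73]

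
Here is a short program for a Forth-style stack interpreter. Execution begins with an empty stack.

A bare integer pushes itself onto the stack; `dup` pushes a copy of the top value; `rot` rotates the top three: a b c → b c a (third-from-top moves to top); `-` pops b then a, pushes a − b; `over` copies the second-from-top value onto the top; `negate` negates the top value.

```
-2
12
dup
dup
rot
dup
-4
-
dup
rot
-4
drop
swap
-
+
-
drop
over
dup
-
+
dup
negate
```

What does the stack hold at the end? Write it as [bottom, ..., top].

-2     : [-2]
12     : [-2, 12]
dup    : [-2, 12, 12]
dup    : [-2, 12, 12, 12]
rot    : [-2, 12, 12, 12]
dup    : [-2, 12, 12, 12, 12]
-4     : [-2, 12, 12, 12, 12, -4]
-      : [-2, 12, 12, 12, 16]
dup    : [-2, 12, 12, 12, 16, 16]
rot    : [-2, 12, 12, 16, 16, 12]
-4     : [-2, 12, 12, 16, 16, 12, -4]
drop   : [-2, 12, 12, 16, 16, 12]
swap   : [-2, 12, 12, 16, 12, 16]
-      : [-2, 12, 12, 16, -4]
+      : [-2, 12, 12, 12]
-      : [-2, 12, 0]
drop   : [-2, 12]
over   : [-2, 12, -2]
dup    : [-2, 12, -2, -2]
-      : [-2, 12, 0]
+      : [-2, 12]
dup    : [-2, 12, 12]
negate : [-2, 12, -12]

[-2, 12, -12]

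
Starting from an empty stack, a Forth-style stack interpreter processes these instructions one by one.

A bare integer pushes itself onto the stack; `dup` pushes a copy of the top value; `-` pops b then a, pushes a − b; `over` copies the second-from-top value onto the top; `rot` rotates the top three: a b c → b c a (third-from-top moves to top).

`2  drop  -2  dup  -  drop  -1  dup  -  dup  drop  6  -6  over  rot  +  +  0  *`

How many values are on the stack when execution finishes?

2    → 2
drop → (empty)
-2   → -2
dup  → -2 -2
-    → 0
drop → (empty)
-1   → -1
dup  → -1 -1
-    → 0
dup  → 0 0
drop → 0
6    → 0 6
-6   → 0 6 -6
over → 0 6 -6 6
rot  → 0 -6 6 6
+    → 0 -6 12
+    → 0 6
0    → 0 6 0
*    → 0 0

2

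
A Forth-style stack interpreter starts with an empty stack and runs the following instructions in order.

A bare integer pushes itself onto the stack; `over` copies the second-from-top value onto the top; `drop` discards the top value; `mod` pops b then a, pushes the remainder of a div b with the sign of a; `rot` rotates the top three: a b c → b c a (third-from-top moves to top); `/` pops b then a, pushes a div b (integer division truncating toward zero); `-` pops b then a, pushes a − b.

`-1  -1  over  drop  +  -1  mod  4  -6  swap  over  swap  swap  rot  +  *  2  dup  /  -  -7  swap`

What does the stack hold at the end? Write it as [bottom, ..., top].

[0, -7, -49]

-1    -1
-1    -1 -1
over  -1 -1 -1
drop  -1 -1
+     -2
-1    -2 -1
mod   0
4     0 4
-6    0 4 -6
swap  0 -6 4
over  0 -6 4 -6
swap  0 -6 -6 4
swap  0 -6 4 -6
rot   0 4 -6 -6
+     0 4 -12
*     0 -48
2     0 -48 2
dup   0 -48 2 2
/     0 -48 1
-     0 -49
-7    0 -49 -7
swap  0 -7 -49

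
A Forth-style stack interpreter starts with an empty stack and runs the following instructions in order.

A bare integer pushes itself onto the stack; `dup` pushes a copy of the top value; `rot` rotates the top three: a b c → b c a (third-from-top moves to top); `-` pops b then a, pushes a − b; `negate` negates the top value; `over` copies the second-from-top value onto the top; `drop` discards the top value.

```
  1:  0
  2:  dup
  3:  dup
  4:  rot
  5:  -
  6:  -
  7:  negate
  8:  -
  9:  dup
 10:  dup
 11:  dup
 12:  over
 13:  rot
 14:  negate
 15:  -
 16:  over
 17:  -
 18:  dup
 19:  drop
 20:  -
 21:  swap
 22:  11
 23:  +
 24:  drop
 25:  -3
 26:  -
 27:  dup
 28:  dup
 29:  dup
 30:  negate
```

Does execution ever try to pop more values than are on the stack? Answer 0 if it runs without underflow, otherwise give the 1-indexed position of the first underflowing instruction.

0      : [0]
dup    : [0, 0]
dup    : [0, 0, 0]
rot    : [0, 0, 0]
-      : [0, 0]
-      : [0]
negate : [0]
-  — needs 2 operands, stack has 1 → underflow

8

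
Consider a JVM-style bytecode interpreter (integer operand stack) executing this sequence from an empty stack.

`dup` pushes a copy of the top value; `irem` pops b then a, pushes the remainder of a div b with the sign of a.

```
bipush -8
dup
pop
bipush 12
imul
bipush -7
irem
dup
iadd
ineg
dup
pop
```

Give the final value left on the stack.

10

bipush -8 -> -8
dup       -> -8 -8
pop       -> -8
bipush 12 -> -8 12
imul      -> -96
bipush -7 -> -96 -7
irem      -> -5
dup       -> -5 -5
iadd      -> -10
ineg      -> 10
dup       -> 10 10
pop       -> 10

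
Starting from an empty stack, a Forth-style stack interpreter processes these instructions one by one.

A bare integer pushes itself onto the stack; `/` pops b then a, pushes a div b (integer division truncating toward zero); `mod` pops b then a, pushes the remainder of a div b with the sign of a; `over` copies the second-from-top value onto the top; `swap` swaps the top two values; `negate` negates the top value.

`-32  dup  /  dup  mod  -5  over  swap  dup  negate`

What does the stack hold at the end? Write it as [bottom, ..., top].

[0, 0, -5, 5]

-32    : -32
dup    : -32 -32
/      : 1
dup    : 1 1
mod    : 0
-5     : 0 -5
over   : 0 -5 0
swap   : 0 0 -5
dup    : 0 0 -5 -5
negate : 0 0 -5 5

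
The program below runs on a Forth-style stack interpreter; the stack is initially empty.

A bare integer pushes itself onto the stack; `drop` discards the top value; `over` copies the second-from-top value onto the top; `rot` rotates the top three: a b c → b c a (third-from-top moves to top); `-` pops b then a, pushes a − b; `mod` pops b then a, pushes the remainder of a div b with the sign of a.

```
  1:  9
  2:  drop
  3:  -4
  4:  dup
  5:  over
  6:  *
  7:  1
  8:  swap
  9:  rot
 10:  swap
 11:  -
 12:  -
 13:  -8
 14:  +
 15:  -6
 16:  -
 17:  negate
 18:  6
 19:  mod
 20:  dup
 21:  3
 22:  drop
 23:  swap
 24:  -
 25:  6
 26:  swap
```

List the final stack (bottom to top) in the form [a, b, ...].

9      : 9
drop   : (empty)
-4     : -4
dup    : -4 -4
over   : -4 -4 -4
*      : -4 16
1      : -4 16 1
swap   : -4 1 16
rot    : 1 16 -4
swap   : 1 -4 16
-      : 1 -20
-      : 21
-8     : 21 -8
+      : 13
-6     : 13 -6
-      : 19
negate : -19
6      : -19 6
mod    : -1
dup    : -1 -1
3      : -1 -1 3
drop   : -1 -1
swap   : -1 -1
-      : 0
6      : 0 6
swap   : 6 0

[6, 0]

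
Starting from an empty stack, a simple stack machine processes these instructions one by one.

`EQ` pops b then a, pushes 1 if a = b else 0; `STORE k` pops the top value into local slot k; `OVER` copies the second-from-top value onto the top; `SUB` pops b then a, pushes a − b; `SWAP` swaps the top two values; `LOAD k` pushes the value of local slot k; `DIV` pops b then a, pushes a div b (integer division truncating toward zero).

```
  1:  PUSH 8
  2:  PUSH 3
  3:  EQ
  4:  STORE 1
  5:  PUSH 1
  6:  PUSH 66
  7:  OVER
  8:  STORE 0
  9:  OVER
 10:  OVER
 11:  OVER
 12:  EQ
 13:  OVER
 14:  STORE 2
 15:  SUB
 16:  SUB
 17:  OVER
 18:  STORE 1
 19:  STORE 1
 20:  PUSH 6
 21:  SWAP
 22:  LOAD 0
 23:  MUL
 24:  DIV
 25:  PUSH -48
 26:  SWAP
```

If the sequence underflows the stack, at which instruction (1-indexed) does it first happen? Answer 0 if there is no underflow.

0

PUSH 8    [8]
PUSH 3    [8, 3]
EQ        [0]
STORE 1   []
PUSH 1    [1]
PUSH 66   [1, 66]
OVER      [1, 66, 1]
STORE 0   [1, 66]
OVER      [1, 66, 1]
OVER      [1, 66, 1, 66]
OVER      [1, 66, 1, 66, 1]
EQ        [1, 66, 1, 0]
OVER      [1, 66, 1, 0, 1]
STORE 2   [1, 66, 1, 0]
SUB       [1, 66, 1]
SUB       [1, 65]
OVER      [1, 65, 1]
STORE 1   [1, 65]
STORE 1   [1]
PUSH 6    [1, 6]
SWAP      [6, 1]
LOAD 0    [6, 1, 1]
MUL       [6, 1]
DIV       [6]
PUSH -48  [6, -48]
SWAP      [-48, 6]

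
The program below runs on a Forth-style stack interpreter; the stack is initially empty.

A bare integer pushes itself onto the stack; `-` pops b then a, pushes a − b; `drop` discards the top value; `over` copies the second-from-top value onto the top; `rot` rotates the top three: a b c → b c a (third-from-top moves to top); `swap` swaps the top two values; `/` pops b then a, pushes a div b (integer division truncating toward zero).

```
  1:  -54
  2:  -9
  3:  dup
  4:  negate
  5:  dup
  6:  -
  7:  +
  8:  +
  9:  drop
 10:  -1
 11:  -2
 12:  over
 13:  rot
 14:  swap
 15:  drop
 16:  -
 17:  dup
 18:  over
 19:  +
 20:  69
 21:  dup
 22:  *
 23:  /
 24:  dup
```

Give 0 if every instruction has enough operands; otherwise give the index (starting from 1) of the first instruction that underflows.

-54     [-54]
-9      [-54, -9]
dup     [-54, -9, -9]
negate  [-54, -9, 9]
dup     [-54, -9, 9, 9]
-       [-54, -9, 0]
+       [-54, -9]
+       [-63]
drop    []
-1      [-1]
-2      [-1, -2]
over    [-1, -2, -1]
rot     [-2, -1, -1]
swap    [-2, -1, -1]
drop    [-2, -1]
-       [-1]
dup     [-1, -1]
over    [-1, -1, -1]
+       [-1, -2]
69      [-1, -2, 69]
dup     [-1, -2, 69, 69]
*       [-1, -2, 4761]
/       [-1, 0]
dup     [-1, 0, 0]

0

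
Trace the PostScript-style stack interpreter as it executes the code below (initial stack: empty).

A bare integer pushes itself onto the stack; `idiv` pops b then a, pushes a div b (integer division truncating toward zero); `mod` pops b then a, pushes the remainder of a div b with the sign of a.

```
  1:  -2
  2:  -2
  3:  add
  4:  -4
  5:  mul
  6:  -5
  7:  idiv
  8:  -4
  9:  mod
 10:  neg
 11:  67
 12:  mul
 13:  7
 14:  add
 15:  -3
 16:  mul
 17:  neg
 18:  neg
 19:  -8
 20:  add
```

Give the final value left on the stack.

-632

-2    -2
-2    -2 -2
add   -4
-4    -4 -4
mul   16
-5    16 -5
idiv  -3
-4    -3 -4
mod   -3
neg   3
67    3 67
mul   201
7     201 7
add   208
-3    208 -3
mul   -624
neg   624
neg   -624
-8    -624 -8
add   -632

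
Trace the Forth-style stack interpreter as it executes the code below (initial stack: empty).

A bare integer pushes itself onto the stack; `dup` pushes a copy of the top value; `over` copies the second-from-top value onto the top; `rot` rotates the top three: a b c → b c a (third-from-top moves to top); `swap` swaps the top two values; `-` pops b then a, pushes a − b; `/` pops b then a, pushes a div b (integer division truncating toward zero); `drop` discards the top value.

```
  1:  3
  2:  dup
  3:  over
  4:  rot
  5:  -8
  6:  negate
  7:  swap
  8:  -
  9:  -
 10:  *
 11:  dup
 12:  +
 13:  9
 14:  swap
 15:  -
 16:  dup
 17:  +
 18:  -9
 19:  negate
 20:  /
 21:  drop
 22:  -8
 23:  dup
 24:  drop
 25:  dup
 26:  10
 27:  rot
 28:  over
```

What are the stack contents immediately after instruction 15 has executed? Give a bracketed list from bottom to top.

[21]

3       3
dup     3 3
over    3 3 3
rot     3 3 3
-8      3 3 3 -8
negate  3 3 3 8
swap    3 3 8 3
-       3 3 5
-       3 -2
*       -6
dup     -6 -6
+       -12
9       -12 9
swap    9 -12
-       21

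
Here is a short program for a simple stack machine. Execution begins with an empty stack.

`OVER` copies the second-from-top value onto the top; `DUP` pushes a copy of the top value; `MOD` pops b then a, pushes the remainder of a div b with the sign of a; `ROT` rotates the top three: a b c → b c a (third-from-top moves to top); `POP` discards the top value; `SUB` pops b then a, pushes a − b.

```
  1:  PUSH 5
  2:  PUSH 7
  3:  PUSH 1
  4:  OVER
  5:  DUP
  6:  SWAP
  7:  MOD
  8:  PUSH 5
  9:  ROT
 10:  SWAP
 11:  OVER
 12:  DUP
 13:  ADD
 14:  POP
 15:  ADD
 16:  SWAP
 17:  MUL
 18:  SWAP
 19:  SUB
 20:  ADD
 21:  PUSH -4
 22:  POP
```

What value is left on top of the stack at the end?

PUSH 5   5
PUSH 7   5 7
PUSH 1   5 7 1
OVER     5 7 1 7
DUP      5 7 1 7 7
SWAP     5 7 1 7 7
MOD      5 7 1 0
PUSH 5   5 7 1 0 5
ROT      5 7 0 5 1
SWAP     5 7 0 1 5
OVER     5 7 0 1 5 1
DUP      5 7 0 1 5 1 1
ADD      5 7 0 1 5 2
POP      5 7 0 1 5
ADD      5 7 0 6
SWAP     5 7 6 0
MUL      5 7 0
SWAP     5 0 7
SUB      5 -7
ADD      -2
PUSH -4  -2 -4
POP      -2

-2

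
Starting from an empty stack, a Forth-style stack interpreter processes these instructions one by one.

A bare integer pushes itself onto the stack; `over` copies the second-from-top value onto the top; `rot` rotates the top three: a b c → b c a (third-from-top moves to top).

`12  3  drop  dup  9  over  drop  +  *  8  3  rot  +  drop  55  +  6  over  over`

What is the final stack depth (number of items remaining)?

12   → 12
3    → 12 3
drop → 12
dup  → 12 12
9    → 12 12 9
over → 12 12 9 12
drop → 12 12 9
+    → 12 21
*    → 252
8    → 252 8
3    → 252 8 3
rot  → 8 3 252
+    → 8 255
drop → 8
55   → 8 55
+    → 63
6    → 63 6
over → 63 6 63
over → 63 6 63 6

4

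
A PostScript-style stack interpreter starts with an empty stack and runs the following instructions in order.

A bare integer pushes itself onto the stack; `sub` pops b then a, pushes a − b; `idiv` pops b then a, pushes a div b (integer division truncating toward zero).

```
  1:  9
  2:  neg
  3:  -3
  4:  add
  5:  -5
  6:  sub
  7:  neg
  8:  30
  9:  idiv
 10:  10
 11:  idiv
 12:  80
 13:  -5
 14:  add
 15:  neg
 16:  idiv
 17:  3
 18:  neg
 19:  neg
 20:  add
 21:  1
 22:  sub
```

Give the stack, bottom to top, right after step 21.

[3, 1]

9    : 9
neg  : -9
-3   : -9 -3
add  : -12
-5   : -12 -5
sub  : -7
neg  : 7
30   : 7 30
idiv : 0
10   : 0 10
idiv : 0
80   : 0 80
-5   : 0 80 -5
add  : 0 75
neg  : 0 -75
idiv : 0
3    : 0 3
neg  : 0 -3
neg  : 0 3
add  : 3
1    : 3 1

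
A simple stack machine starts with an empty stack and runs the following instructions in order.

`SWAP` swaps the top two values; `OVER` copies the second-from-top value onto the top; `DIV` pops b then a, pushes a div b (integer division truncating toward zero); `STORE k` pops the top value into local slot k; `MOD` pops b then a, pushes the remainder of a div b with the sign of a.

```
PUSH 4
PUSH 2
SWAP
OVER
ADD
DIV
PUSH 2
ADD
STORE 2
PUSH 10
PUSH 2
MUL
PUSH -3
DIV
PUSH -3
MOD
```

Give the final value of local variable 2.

2

PUSH 4  : 4
PUSH 2  : 4 2
SWAP    : 2 4
OVER    : 2 4 2
ADD     : 2 6
DIV     : 0
PUSH 2  : 0 2
ADD     : 2
STORE 2 : (empty)
PUSH 10 : 10
PUSH 2  : 10 2
MUL     : 20
PUSH -3 : 20 -3
DIV     : -6
PUSH -3 : -6 -3
MOD     : 0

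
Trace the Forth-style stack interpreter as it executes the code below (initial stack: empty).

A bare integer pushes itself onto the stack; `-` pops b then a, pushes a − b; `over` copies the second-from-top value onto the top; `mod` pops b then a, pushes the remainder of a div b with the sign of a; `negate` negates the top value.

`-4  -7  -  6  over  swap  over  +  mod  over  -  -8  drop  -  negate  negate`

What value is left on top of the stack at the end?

3

-4     → [-4]
-7     → [-4, -7]
-      → [3]
6      → [3, 6]
over   → [3, 6, 3]
swap   → [3, 3, 6]
over   → [3, 3, 6, 3]
+      → [3, 3, 9]
mod    → [3, 3]
over   → [3, 3, 3]
-      → [3, 0]
-8     → [3, 0, -8]
drop   → [3, 0]
-      → [3]
negate → [-3]
negate → [3]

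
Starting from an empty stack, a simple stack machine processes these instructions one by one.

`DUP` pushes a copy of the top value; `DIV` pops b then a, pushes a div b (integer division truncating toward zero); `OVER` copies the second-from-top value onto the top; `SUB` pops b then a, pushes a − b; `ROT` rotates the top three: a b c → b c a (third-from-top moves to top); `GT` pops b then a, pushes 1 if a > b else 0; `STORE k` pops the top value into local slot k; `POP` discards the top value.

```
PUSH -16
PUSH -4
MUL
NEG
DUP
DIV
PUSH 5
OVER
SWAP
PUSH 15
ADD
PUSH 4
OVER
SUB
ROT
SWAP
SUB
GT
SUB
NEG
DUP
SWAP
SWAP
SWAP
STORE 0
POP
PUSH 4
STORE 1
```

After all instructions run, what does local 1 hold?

PUSH -16 : [-16]
PUSH -4  : [-16, -4]
MUL      : [64]
NEG      : [-64]
DUP      : [-64, -64]
DIV      : [1]
PUSH 5   : [1, 5]
OVER     : [1, 5, 1]
SWAP     : [1, 1, 5]
PUSH 15  : [1, 1, 5, 15]
ADD      : [1, 1, 20]
PUSH 4   : [1, 1, 20, 4]
OVER     : [1, 1, 20, 4, 20]
SUB      : [1, 1, 20, -16]
ROT      : [1, 20, -16, 1]
SWAP     : [1, 20, 1, -16]
SUB      : [1, 20, 17]
GT       : [1, 1]
SUB      : [0]
NEG      : [0]
DUP      : [0, 0]
SWAP     : [0, 0]
SWAP     : [0, 0]
SWAP     : [0, 0]
STORE 0  : [0]
POP      : []
PUSH 4   : [4]
STORE 1  : []

4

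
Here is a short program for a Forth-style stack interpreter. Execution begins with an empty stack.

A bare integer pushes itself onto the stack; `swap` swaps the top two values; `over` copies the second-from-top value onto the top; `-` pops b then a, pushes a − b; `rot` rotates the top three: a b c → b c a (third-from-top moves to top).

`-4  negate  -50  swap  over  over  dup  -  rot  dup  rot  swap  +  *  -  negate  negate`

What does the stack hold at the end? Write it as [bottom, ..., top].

[-50, -66]

-4      [-4]
negate  [4]
-50     [4, -50]
swap    [-50, 4]
over    [-50, 4, -50]
over    [-50, 4, -50, 4]
dup     [-50, 4, -50, 4, 4]
-       [-50, 4, -50, 0]
rot     [-50, -50, 0, 4]
dup     [-50, -50, 0, 4, 4]
rot     [-50, -50, 4, 4, 0]
swap    [-50, -50, 4, 0, 4]
+       [-50, -50, 4, 4]
*       [-50, -50, 16]
-       [-50, -66]
negate  [-50, 66]
negate  [-50, -66]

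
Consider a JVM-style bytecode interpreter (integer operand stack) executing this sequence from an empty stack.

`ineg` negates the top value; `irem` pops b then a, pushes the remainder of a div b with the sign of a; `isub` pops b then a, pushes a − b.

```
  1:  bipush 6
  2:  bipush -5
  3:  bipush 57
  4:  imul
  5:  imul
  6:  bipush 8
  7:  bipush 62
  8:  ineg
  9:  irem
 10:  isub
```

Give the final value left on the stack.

bipush 6  : 6
bipush -5 : 6 -5
bipush 57 : 6 -5 57
imul      : 6 -285
imul      : -1710
bipush 8  : -1710 8
bipush 62 : -1710 8 62
ineg      : -1710 8 -62
irem      : -1710 8
isub      : -1718

-1718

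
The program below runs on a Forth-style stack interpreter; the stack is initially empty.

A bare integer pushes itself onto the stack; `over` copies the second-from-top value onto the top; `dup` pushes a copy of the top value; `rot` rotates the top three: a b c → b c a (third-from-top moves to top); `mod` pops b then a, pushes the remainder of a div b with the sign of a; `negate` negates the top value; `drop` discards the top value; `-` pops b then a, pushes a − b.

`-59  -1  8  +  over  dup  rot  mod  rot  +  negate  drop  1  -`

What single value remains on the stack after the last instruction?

-59     -59
-1      -59 -1
8       -59 -1 8
+       -59 7
over    -59 7 -59
dup     -59 7 -59 -59
rot     -59 -59 -59 7
mod     -59 -59 -3
rot     -59 -3 -59
+       -59 -62
negate  -59 62
drop    -59
1       -59 1
-       -60

-60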